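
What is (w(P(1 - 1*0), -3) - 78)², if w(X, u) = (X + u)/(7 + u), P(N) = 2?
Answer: 97969/16 ≈ 6123.1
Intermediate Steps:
w(X, u) = (X + u)/(7 + u)
(w(P(1 - 1*0), -3) - 78)² = ((2 - 3)/(7 - 3) - 78)² = (-1/4 - 78)² = ((¼)*(-1) - 78)² = (-¼ - 78)² = (-313/4)² = 97969/16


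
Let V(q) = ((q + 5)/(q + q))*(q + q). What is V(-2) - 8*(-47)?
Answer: 379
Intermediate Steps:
V(q) = 5 + q (V(q) = ((5 + q)/((2*q)))*(2*q) = ((5 + q)*(1/(2*q)))*(2*q) = ((5 + q)/(2*q))*(2*q) = 5 + q)
V(-2) - 8*(-47) = (5 - 2) - 8*(-47) = 3 + 376 = 379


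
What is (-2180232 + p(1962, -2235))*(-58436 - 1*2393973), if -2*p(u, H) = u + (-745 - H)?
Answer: 5351053436822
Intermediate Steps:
p(u, H) = 745/2 + H/2 - u/2 (p(u, H) = -(u + (-745 - H))/2 = -(-745 + u - H)/2 = 745/2 + H/2 - u/2)
(-2180232 + p(1962, -2235))*(-58436 - 1*2393973) = (-2180232 + (745/2 + (½)*(-2235) - ½*1962))*(-58436 - 1*2393973) = (-2180232 + (745/2 - 2235/2 - 981))*(-58436 - 2393973) = (-2180232 - 1726)*(-2452409) = -2181958*(-2452409) = 5351053436822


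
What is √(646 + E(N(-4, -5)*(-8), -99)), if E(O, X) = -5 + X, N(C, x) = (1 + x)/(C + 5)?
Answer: √542 ≈ 23.281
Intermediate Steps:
N(C, x) = (1 + x)/(5 + C)
√(646 + E(N(-4, -5)*(-8), -99)) = √(646 + (-5 - 99)) = √(646 - 104) = √542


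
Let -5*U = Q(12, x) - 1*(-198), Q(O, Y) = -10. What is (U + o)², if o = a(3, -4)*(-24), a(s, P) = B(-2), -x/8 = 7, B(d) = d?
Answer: 2704/25 ≈ 108.16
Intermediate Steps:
x = -56 (x = -8*7 = -56)
a(s, P) = -2
o = 48 (o = -2*(-24) = 48)
U = -188/5 (U = -(-10 - 1*(-198))/5 = -(-10 + 198)/5 = -⅕*188 = -188/5 ≈ -37.600)
(U + o)² = (-188/5 + 48)² = (52/5)² = 2704/25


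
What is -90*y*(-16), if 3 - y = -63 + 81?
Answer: -21600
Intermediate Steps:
y = -15 (y = 3 - (-63 + 81) = 3 - 1*18 = 3 - 18 = -15)
-90*y*(-16) = -90*(-15)*(-16) = 1350*(-16) = -21600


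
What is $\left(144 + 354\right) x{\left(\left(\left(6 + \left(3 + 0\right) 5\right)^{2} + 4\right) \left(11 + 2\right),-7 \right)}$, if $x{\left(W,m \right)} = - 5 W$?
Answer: $-14404650$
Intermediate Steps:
$\left(144 + 354\right) x{\left(\left(\left(6 + \left(3 + 0\right) 5\right)^{2} + 4\right) \left(11 + 2\right),-7 \right)} = \left(144 + 354\right) \left(- 5 \left(\left(6 + \left(3 + 0\right) 5\right)^{2} + 4\right) \left(11 + 2\right)\right) = 498 \left(- 5 \left(\left(6 + 3 \cdot 5\right)^{2} + 4\right) 13\right) = 498 \left(- 5 \left(\left(6 + 15\right)^{2} + 4\right) 13\right) = 498 \left(- 5 \left(21^{2} + 4\right) 13\right) = 498 \left(- 5 \left(441 + 4\right) 13\right) = 498 \left(- 5 \cdot 445 \cdot 13\right) = 498 \left(\left(-5\right) 5785\right) = 498 \left(-28925\right) = -14404650$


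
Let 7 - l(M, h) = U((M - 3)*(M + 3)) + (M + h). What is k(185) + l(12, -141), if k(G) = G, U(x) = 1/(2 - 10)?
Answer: 2569/8 ≈ 321.13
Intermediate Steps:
U(x) = -1/8 (U(x) = 1/(-8) = -1/8)
l(M, h) = 57/8 - M - h (l(M, h) = 7 - (-1/8 + (M + h)) = 7 - (-1/8 + M + h) = 7 + (1/8 - M - h) = 57/8 - M - h)
k(185) + l(12, -141) = 185 + (57/8 - 1*12 - 1*(-141)) = 185 + (57/8 - 12 + 141) = 185 + 1089/8 = 2569/8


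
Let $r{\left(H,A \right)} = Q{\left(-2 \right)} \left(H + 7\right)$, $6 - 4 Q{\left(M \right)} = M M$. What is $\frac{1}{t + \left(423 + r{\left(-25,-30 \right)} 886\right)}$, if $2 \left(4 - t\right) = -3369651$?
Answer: $\frac{2}{3354557} \approx 5.962 \cdot 10^{-7}$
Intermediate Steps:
$t = \frac{3369659}{2}$ ($t = 4 - - \frac{3369651}{2} = 4 + \frac{3369651}{2} = \frac{3369659}{2} \approx 1.6848 \cdot 10^{6}$)
$Q{\left(M \right)} = \frac{3}{2} - \frac{M^{2}}{4}$ ($Q{\left(M \right)} = \frac{3}{2} - \frac{M M}{4} = \frac{3}{2} - \frac{M^{2}}{4}$)
$r{\left(H,A \right)} = \frac{7}{2} + \frac{H}{2}$ ($r{\left(H,A \right)} = \left(\frac{3}{2} - \frac{\left(-2\right)^{2}}{4}\right) \left(H + 7\right) = \left(\frac{3}{2} - 1\right) \left(7 + H\right) = \frac{7 + H}{2} = \frac{7}{2} + \frac{H}{2}$)
$\frac{1}{t + \left(423 + r{\left(-25,-30 \right)} 886\right)} = \frac{1}{\frac{3369659}{2} + \left(423 + \left(\frac{7}{2} + \frac{1}{2} \left(-25\right)\right) 886\right)} = \frac{1}{\frac{3369659}{2} + \left(423 + \left(\frac{7}{2} - \frac{25}{2}\right) 886\right)} = \frac{1}{\frac{3369659}{2} + \left(423 - 7974\right)} = \frac{1}{\frac{3369659}{2} - 7551} = \frac{1}{\frac{3354557}{2}} = \frac{2}{3354557}$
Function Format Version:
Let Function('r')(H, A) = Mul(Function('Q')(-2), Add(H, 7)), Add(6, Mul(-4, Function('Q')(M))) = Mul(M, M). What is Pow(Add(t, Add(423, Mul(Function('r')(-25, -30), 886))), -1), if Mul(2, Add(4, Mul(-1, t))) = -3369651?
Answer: Rational(2, 3354557) ≈ 5.9620e-7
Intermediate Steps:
t = Rational(3369659, 2) (t = Add(4, Mul(Rational(-1, 2), -3369651)) = Add(4, Rational(3369651, 2)) = Rational(3369659, 2) ≈ 1.6848e+6)
Function('Q')(M) = Add(Rational(3, 2), Mul(Rational(-1, 4), Pow(M, 2))) (Function('Q')(M) = Add(Rational(3, 2), Mul(Rational(-1, 4), Mul(M, M))) = Add(Rational(3, 2), Mul(Rational(-1, 4), Pow(M, 2))))
Function('r')(H, A) = Add(Rational(7, 2), Mul(Rational(1, 2), H)) (Function('r')(H, A) = Mul(Add(Rational(3, 2), Mul(Rational(-1, 4), Pow(-2, 2))), Add(H, 7)) = Mul(Add(Rational(3, 2), Mul(Rational(-1, 4), 4)), Add(7, H)) = Mul(Add(Rational(3, 2), -1), Add(7, H)) = Mul(Rational(1, 2), Add(7, H)) = Add(Rational(7, 2), Mul(Rational(1, 2), H)))
Pow(Add(t, Add(423, Mul(Function('r')(-25, -30), 886))), -1) = Pow(Add(Rational(3369659, 2), Add(423, Mul(Add(Rational(7, 2), Mul(Rational(1, 2), -25)), 886))), -1) = Pow(Add(Rational(3369659, 2), Add(423, Mul(Add(Rational(7, 2), Rational(-25, 2)), 886))), -1) = Pow(Add(Rational(3369659, 2), Add(423, Mul(-9, 886))), -1) = Pow(Add(Rational(3369659, 2), Add(423, -7974)), -1) = Pow(Add(Rational(3369659, 2), -7551), -1) = Pow(Rational(3354557, 2), -1) = Rational(2, 3354557)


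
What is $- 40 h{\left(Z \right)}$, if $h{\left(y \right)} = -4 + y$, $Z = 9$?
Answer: $-200$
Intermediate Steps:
$- 40 h{\left(Z \right)} = - 40 \left(-4 + 9\right) = \left(-40\right) 5 = -200$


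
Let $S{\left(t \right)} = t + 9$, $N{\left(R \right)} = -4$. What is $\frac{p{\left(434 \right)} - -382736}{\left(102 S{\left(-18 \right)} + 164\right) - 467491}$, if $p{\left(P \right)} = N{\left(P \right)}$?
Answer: $- \frac{382732}{468245} \approx -0.81738$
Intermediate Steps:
$S{\left(t \right)} = 9 + t$
$p{\left(P \right)} = -4$
$\frac{p{\left(434 \right)} - -382736}{\left(102 S{\left(-18 \right)} + 164\right) - 467491} = \frac{-4 - -382736}{\left(102 \left(9 - 18\right) + 164\right) - 467491} = \frac{-4 + 382736}{\left(102 \left(-9\right) + 164\right) - 467491} = \frac{382732}{\left(-918 + 164\right) - 467491} = \frac{382732}{-754 - 467491} = \frac{382732}{-468245} = 382732 \left(- \frac{1}{468245}\right) = - \frac{382732}{468245}$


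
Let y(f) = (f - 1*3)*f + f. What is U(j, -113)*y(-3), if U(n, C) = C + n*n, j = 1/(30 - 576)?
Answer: -168435535/99372 ≈ -1695.0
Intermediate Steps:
j = -1/546 (j = 1/(-546) = -1/546 ≈ -0.0018315)
U(n, C) = C + n²
y(f) = f + f*(-3 + f) (y(f) = (f - 3)*f + f = (-3 + f)*f + f = f*(-3 + f) + f = f + f*(-3 + f))
U(j, -113)*y(-3) = (-113 + (-1/546)²)*(-3*(-2 - 3)) = (-113 + 1/298116)*(-3*(-5)) = -33687107/298116*15 = -168435535/99372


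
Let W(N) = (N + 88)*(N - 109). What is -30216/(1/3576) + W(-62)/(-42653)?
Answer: -354519976554/3281 ≈ -1.0805e+8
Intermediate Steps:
W(N) = (-109 + N)*(88 + N) (W(N) = (88 + N)*(-109 + N) = (-109 + N)*(88 + N))
-30216/(1/3576) + W(-62)/(-42653) = -30216/(1/3576) + (-9592 + (-62)**2 - 21*(-62))/(-42653) = -30216/1/3576 + (-9592 + 3844 + 1302)*(-1/42653) = -30216*3576 - 4446*(-1/42653) = -108052416 + 342/3281 = -354519976554/3281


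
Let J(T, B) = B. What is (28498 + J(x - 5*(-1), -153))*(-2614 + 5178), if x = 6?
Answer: 72676580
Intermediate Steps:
(28498 + J(x - 5*(-1), -153))*(-2614 + 5178) = (28498 - 153)*(-2614 + 5178) = 28345*2564 = 72676580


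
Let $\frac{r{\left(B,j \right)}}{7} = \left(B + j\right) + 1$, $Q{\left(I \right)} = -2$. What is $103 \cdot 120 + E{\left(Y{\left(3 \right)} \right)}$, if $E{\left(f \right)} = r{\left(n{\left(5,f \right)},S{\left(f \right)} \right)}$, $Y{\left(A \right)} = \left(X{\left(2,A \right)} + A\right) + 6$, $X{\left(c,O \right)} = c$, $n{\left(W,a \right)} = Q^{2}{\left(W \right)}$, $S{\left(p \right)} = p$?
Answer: $12472$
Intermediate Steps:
$n{\left(W,a \right)} = 4$ ($n{\left(W,a \right)} = \left(-2\right)^{2} = 4$)
$r{\left(B,j \right)} = 7 + 7 B + 7 j$ ($r{\left(B,j \right)} = 7 \left(\left(B + j\right) + 1\right) = 7 \left(1 + B + j\right) = 7 + 7 B + 7 j$)
$Y{\left(A \right)} = 8 + A$ ($Y{\left(A \right)} = \left(2 + A\right) + 6 = 8 + A$)
$E{\left(f \right)} = 35 + 7 f$ ($E{\left(f \right)} = 7 + 7 \cdot 4 + 7 f = 7 + 28 + 7 f = 35 + 7 f$)
$103 \cdot 120 + E{\left(Y{\left(3 \right)} \right)} = 103 \cdot 120 + \left(35 + 7 \left(8 + 3\right)\right) = 12360 + \left(35 + 7 \cdot 11\right) = 12360 + \left(35 + 77\right) = 12360 + 112 = 12472$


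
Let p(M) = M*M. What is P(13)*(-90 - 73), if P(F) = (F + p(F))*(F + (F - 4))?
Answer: -652652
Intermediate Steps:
p(M) = M**2
P(F) = (-4 + 2*F)*(F + F**2) (P(F) = (F + F**2)*(F + (F - 4)) = (F + F**2)*(F + (-4 + F)) = (F + F**2)*(-4 + 2*F) = (-4 + 2*F)*(F + F**2))
P(13)*(-90 - 73) = (2*13*(-2 + 13**2 - 1*13))*(-90 - 73) = (2*13*(-2 + 169 - 13))*(-163) = (2*13*154)*(-163) = 4004*(-163) = -652652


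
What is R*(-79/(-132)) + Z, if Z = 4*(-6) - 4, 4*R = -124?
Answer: -6145/132 ≈ -46.553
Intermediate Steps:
R = -31 (R = (¼)*(-124) = -31)
Z = -28 (Z = -24 - 4 = -28)
R*(-79/(-132)) + Z = -(-2449)/(-132) - 28 = -(-2449)*(-1)/132 - 28 = -31*79/132 - 28 = -2449/132 - 28 = -6145/132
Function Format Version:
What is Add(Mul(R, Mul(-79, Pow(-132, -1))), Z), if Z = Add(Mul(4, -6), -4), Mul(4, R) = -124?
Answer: Rational(-6145, 132) ≈ -46.553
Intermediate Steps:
R = -31 (R = Mul(Rational(1, 4), -124) = -31)
Z = -28 (Z = Add(-24, -4) = -28)
Add(Mul(R, Mul(-79, Pow(-132, -1))), Z) = Add(Mul(-31, Mul(-79, Pow(-132, -1))), -28) = Add(Mul(-31, Mul(-79, Rational(-1, 132))), -28) = Add(Mul(-31, Rational(79, 132)), -28) = Add(Rational(-2449, 132), -28) = Rational(-6145, 132)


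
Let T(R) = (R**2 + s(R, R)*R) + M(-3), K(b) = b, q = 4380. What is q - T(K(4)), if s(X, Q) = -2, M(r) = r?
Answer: 4375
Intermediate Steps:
T(R) = -3 + R**2 - 2*R (T(R) = (R**2 - 2*R) - 3 = -3 + R**2 - 2*R)
q - T(K(4)) = 4380 - (-3 + 4**2 - 2*4) = 4380 - (-3 + 16 - 8) = 4380 - 1*5 = 4380 - 5 = 4375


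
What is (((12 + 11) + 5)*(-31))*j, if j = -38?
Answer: 32984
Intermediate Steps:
(((12 + 11) + 5)*(-31))*j = (((12 + 11) + 5)*(-31))*(-38) = ((23 + 5)*(-31))*(-38) = (28*(-31))*(-38) = -868*(-38) = 32984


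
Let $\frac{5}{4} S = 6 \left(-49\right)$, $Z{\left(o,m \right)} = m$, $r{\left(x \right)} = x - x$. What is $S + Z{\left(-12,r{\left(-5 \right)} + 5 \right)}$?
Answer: $- \frac{1151}{5} \approx -230.2$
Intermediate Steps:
$r{\left(x \right)} = 0$
$S = - \frac{1176}{5}$ ($S = \frac{4 \cdot 6 \left(-49\right)}{5} = \frac{4}{5} \left(-294\right) = - \frac{1176}{5} \approx -235.2$)
$S + Z{\left(-12,r{\left(-5 \right)} + 5 \right)} = - \frac{1176}{5} + \left(0 + 5\right) = - \frac{1176}{5} + 5 = - \frac{1151}{5}$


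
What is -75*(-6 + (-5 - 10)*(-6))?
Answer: -6300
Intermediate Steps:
-75*(-6 + (-5 - 10)*(-6)) = -75*(-6 - 15*(-6)) = -75*(-6 + 90) = -75*84 = -6300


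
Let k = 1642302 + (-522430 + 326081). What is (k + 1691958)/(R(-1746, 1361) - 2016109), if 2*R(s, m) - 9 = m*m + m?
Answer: -6275822/2178527 ≈ -2.8808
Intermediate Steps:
k = 1445953 (k = 1642302 - 196349 = 1445953)
R(s, m) = 9/2 + m/2 + m²/2 (R(s, m) = 9/2 + (m*m + m)/2 = 9/2 + (m² + m)/2 = 9/2 + (m + m²)/2 = 9/2 + (m/2 + m²/2) = 9/2 + m/2 + m²/2)
(k + 1691958)/(R(-1746, 1361) - 2016109) = (1445953 + 1691958)/((9/2 + (½)*1361 + (½)*1361²) - 2016109) = 3137911/((9/2 + 1361/2 + (½)*1852321) - 2016109) = 3137911/((9/2 + 1361/2 + 1852321/2) - 2016109) = 3137911/(1853691/2 - 2016109) = 3137911/(-2178527/2) = 3137911*(-2/2178527) = -6275822/2178527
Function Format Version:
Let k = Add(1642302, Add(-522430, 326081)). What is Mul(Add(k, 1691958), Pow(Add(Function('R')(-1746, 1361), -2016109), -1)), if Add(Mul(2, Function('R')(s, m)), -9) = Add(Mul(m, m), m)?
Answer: Rational(-6275822, 2178527) ≈ -2.8808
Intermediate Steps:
k = 1445953 (k = Add(1642302, -196349) = 1445953)
Function('R')(s, m) = Add(Rational(9, 2), Mul(Rational(1, 2), m), Mul(Rational(1, 2), Pow(m, 2))) (Function('R')(s, m) = Add(Rational(9, 2), Mul(Rational(1, 2), Add(Mul(m, m), m))) = Add(Rational(9, 2), Mul(Rational(1, 2), Add(Pow(m, 2), m))) = Add(Rational(9, 2), Mul(Rational(1, 2), Add(m, Pow(m, 2)))) = Add(Rational(9, 2), Add(Mul(Rational(1, 2), m), Mul(Rational(1, 2), Pow(m, 2)))) = Add(Rational(9, 2), Mul(Rational(1, 2), m), Mul(Rational(1, 2), Pow(m, 2))))
Mul(Add(k, 1691958), Pow(Add(Function('R')(-1746, 1361), -2016109), -1)) = Mul(Add(1445953, 1691958), Pow(Add(Add(Rational(9, 2), Mul(Rational(1, 2), 1361), Mul(Rational(1, 2), Pow(1361, 2))), -2016109), -1)) = Mul(3137911, Pow(Add(Add(Rational(9, 2), Rational(1361, 2), Mul(Rational(1, 2), 1852321)), -2016109), -1)) = Mul(3137911, Pow(Add(Add(Rational(9, 2), Rational(1361, 2), Rational(1852321, 2)), -2016109), -1)) = Mul(3137911, Pow(Add(Rational(1853691, 2), -2016109), -1)) = Mul(3137911, Pow(Rational(-2178527, 2), -1)) = Mul(3137911, Rational(-2, 2178527)) = Rational(-6275822, 2178527)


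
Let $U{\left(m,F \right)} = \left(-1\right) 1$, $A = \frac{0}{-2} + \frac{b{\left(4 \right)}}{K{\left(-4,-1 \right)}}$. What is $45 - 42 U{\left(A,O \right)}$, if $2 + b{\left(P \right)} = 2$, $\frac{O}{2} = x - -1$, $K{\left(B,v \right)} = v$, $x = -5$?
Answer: $87$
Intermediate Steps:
$O = -8$ ($O = 2 \left(-5 - -1\right) = 2 \left(-5 + 1\right) = 2 \left(-4\right) = -8$)
$b{\left(P \right)} = 0$ ($b{\left(P \right)} = -2 + 2 = 0$)
$A = 0$ ($A = \frac{0}{-2} + \frac{0}{-1} = 0 \left(- \frac{1}{2}\right) + 0 \left(-1\right) = 0 + 0 = 0$)
$U{\left(m,F \right)} = -1$
$45 - 42 U{\left(A,O \right)} = 45 - -42 = 45 + 42 = 87$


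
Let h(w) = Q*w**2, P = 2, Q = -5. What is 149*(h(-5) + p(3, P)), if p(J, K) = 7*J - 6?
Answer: -16390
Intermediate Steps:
h(w) = -5*w**2
p(J, K) = -6 + 7*J
149*(h(-5) + p(3, P)) = 149*(-5*(-5)**2 + (-6 + 7*3)) = 149*(-5*25 + (-6 + 21)) = 149*(-125 + 15) = 149*(-110) = -16390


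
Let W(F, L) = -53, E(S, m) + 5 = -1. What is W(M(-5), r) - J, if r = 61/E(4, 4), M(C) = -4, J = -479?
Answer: 426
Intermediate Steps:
E(S, m) = -6 (E(S, m) = -5 - 1 = -6)
r = -61/6 (r = 61/(-6) = 61*(-1/6) = -61/6 ≈ -10.167)
W(M(-5), r) - J = -53 - 1*(-479) = -53 + 479 = 426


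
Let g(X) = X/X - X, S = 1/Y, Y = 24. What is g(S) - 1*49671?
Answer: -1192081/24 ≈ -49670.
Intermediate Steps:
S = 1/24 ≈ 0.041667
g(X) = 1 - X
g(S) - 1*49671 = (1 - 1*1/24) - 1*49671 = (1 - 1/24) - 49671 = 23/24 - 49671 = -1192081/24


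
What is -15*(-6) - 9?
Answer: 81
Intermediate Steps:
-15*(-6) - 9 = 90 - 9 = 81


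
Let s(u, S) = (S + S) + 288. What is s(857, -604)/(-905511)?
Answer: 920/905511 ≈ 0.0010160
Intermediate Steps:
s(u, S) = 288 + 2*S (s(u, S) = 2*S + 288 = 288 + 2*S)
s(857, -604)/(-905511) = (288 + 2*(-604))/(-905511) = (288 - 1208)*(-1/905511) = -920*(-1/905511) = 920/905511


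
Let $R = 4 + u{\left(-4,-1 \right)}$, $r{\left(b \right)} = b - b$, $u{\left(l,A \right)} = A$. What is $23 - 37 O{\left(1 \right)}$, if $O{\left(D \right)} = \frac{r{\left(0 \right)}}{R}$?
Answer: $23$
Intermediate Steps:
$r{\left(b \right)} = 0$
$R = 3$ ($R = 4 - 1 = 3$)
$O{\left(D \right)} = 0$ ($O{\left(D \right)} = \frac{0}{3} = 0 \cdot \frac{1}{3} = 0$)
$23 - 37 O{\left(1 \right)} = 23 - 0 = 23 + 0 = 23$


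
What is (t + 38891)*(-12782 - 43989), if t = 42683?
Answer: -4631037554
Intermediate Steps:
(t + 38891)*(-12782 - 43989) = (42683 + 38891)*(-12782 - 43989) = 81574*(-56771) = -4631037554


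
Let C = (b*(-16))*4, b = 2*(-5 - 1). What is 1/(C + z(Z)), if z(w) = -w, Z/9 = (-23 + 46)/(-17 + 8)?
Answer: 1/791 ≈ 0.0012642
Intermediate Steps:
Z = -23 (Z = 9*((-23 + 46)/(-17 + 8)) = 9*(23/(-9)) = 9*(23*(-1/9)) = 9*(-23/9) = -23)
b = -12 (b = 2*(-6) = -12)
C = 768 (C = -12*(-16)*4 = 192*4 = 768)
1/(C + z(Z)) = 1/(768 - 1*(-23)) = 1/(768 + 23) = 1/791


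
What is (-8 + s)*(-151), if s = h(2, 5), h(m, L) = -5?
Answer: 1963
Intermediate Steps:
s = -5
(-8 + s)*(-151) = (-8 - 5)*(-151) = -13*(-151) = 1963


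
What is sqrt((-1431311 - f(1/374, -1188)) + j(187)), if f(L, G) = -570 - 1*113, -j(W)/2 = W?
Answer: I*sqrt(1431002) ≈ 1196.2*I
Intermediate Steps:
j(W) = -2*W
f(L, G) = -683 (f(L, G) = -570 - 113 = -683)
sqrt((-1431311 - f(1/374, -1188)) + j(187)) = sqrt((-1431311 - 1*(-683)) - 2*187) = sqrt((-1431311 + 683) - 374) = sqrt(-1430628 - 374) = sqrt(-1431002) = I*sqrt(1431002)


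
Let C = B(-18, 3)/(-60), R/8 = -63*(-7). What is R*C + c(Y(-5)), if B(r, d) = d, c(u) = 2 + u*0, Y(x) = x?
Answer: -872/5 ≈ -174.40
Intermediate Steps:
c(u) = 2 (c(u) = 2 + 0 = 2)
R = 3528 (R = 8*(-63*(-7)) = 8*441 = 3528)
C = -1/20 (C = 3/(-60) = 3*(-1/60) = -1/20 ≈ -0.050000)
R*C + c(Y(-5)) = 3528*(-1/20) + 2 = -882/5 + 2 = -872/5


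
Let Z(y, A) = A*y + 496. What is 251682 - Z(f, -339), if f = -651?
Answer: 30497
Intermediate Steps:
Z(y, A) = 496 + A*y
251682 - Z(f, -339) = 251682 - (496 - 339*(-651)) = 251682 - (496 + 220689) = 251682 - 1*221185 = 251682 - 221185 = 30497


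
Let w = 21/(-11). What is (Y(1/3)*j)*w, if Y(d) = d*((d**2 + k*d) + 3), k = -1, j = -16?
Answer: 2800/99 ≈ 28.283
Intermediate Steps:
w = -21/11 (w = 21*(-1/11) = -21/11 ≈ -1.9091)
Y(d) = d*(3 + d**2 - d) (Y(d) = d*((d**2 - d) + 3) = d*(3 + d**2 - d))
(Y(1/3)*j)*w = (((3 + (1/3)**2 - 1/3)/3)*(-16))*(-21/11) = (((3 + (1/3)**2 - 1*1/3)/3)*(-16))*(-21/11) = (((3 + 1/9 - 1/3)/3)*(-16))*(-21/11) = (((1/3)*(25/9))*(-16))*(-21/11) = ((25/27)*(-16))*(-21/11) = -400/27*(-21/11) = 2800/99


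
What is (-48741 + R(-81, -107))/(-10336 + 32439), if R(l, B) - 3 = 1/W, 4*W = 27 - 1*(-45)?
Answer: -877283/397854 ≈ -2.2050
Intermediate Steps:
W = 18 (W = (27 - 1*(-45))/4 = (27 + 45)/4 = (¼)*72 = 18)
R(l, B) = 55/18 (R(l, B) = 3 + 1/18 = 55/18)
(-48741 + R(-81, -107))/(-10336 + 32439) = (-48741 + 55/18)/(-10336 + 32439) = -877283/18/22103 = -877283/18*1/22103 = -877283/397854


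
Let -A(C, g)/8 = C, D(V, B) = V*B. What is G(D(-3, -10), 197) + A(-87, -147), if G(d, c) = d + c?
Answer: 923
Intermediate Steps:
D(V, B) = B*V
A(C, g) = -8*C
G(d, c) = c + d
G(D(-3, -10), 197) + A(-87, -147) = (197 - 10*(-3)) - 8*(-87) = (197 + 30) + 696 = 227 + 696 = 923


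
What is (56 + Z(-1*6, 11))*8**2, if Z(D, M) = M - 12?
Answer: 3520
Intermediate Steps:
Z(D, M) = -12 + M
(56 + Z(-1*6, 11))*8**2 = (56 + (-12 + 11))*8**2 = (56 - 1)*64 = 55*64 = 3520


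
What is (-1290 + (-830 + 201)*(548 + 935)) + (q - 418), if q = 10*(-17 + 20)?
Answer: -934485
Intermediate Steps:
q = 30 (q = 10*3 = 30)
(-1290 + (-830 + 201)*(548 + 935)) + (q - 418) = (-1290 + (-830 + 201)*(548 + 935)) + (30 - 418) = (-1290 - 629*1483) - 388 = (-1290 - 932807) - 388 = -934097 - 388 = -934485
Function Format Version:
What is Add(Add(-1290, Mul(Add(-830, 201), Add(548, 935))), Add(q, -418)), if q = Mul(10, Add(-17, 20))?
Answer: -934485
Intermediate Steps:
q = 30 (q = Mul(10, 3) = 30)
Add(Add(-1290, Mul(Add(-830, 201), Add(548, 935))), Add(q, -418)) = Add(Add(-1290, Mul(Add(-830, 201), Add(548, 935))), Add(30, -418)) = Add(Add(-1290, Mul(-629, 1483)), -388) = Add(Add(-1290, -932807), -388) = Add(-934097, -388) = -934485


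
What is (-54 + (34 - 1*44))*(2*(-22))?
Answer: 2816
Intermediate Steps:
(-54 + (34 - 1*44))*(2*(-22)) = (-54 + (34 - 44))*(-44) = (-54 - 10)*(-44) = -64*(-44) = 2816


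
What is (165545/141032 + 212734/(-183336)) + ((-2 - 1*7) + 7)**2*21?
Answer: 271534055975/3232030344 ≈ 84.013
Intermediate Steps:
(165545/141032 + 212734/(-183336)) + ((-2 - 1*7) + 7)**2*21 = (165545*(1/141032) + 212734*(-1/183336)) + ((-2 - 7) + 7)**2*21 = (165545/141032 - 106367/91668) + (-9 + 7)**2*21 = 43507079/3232030344 + (-2)**2*21 = 43507079/3232030344 + 4*21 = 43507079/3232030344 + 84 = 271534055975/3232030344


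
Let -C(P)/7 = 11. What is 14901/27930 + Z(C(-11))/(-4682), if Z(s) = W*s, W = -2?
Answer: 10910877/21794710 ≈ 0.50062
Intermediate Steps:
C(P) = -77 (C(P) = -7*11 = -77)
Z(s) = -2*s
14901/27930 + Z(C(-11))/(-4682) = 14901/27930 - 2*(-77)/(-4682) = 14901*(1/27930) + 154*(-1/4682) = 4967/9310 - 77/2341 = 10910877/21794710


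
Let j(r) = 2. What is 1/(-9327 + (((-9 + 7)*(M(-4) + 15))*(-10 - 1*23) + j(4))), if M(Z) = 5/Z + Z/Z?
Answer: -2/16703 ≈ -0.00011974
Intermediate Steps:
M(Z) = 1 + 5/Z (M(Z) = 5/Z + 1 = 1 + 5/Z)
1/(-9327 + (((-9 + 7)*(M(-4) + 15))*(-10 - 1*23) + j(4))) = 1/(-9327 + (((-9 + 7)*((5 - 4)/(-4) + 15))*(-10 - 1*23) + 2)) = 1/(-9327 + ((-2*(-¼*1 + 15))*(-10 - 23) + 2)) = 1/(-9327 + (-2*(-¼ + 15)*(-33) + 2)) = 1/(-9327 + (-2*59/4*(-33) + 2)) = 1/(-9327 + (-59/2*(-33) + 2)) = 1/(-9327 + (1947/2 + 2)) = 1/(-9327 + 1951/2) = 1/(-16703/2) = -2/16703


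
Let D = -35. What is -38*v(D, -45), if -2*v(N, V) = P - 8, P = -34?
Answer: -798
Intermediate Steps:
v(N, V) = 21 (v(N, V) = -(-34 - 8)/2 = -½*(-42) = 21)
-38*v(D, -45) = -38*21 = -798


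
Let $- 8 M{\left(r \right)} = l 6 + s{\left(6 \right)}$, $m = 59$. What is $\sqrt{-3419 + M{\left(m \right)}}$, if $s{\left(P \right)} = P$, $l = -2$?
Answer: $\frac{11 i \sqrt{113}}{2} \approx 58.466 i$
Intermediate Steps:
$M{\left(r \right)} = \frac{3}{4}$ ($M{\left(r \right)} = - \frac{\left(-2\right) 6 + 6}{8} = - \frac{-12 + 6}{8} = \left(- \frac{1}{8}\right) \left(-6\right) = \frac{3}{4}$)
$\sqrt{-3419 + M{\left(m \right)}} = \sqrt{-3419 + \frac{3}{4}} = \sqrt{- \frac{13673}{4}} = \frac{11 i \sqrt{113}}{2}$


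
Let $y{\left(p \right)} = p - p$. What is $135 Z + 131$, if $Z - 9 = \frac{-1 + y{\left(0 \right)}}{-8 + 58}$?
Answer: $\frac{13433}{10} \approx 1343.3$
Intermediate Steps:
$y{\left(p \right)} = 0$
$Z = \frac{449}{50}$ ($Z = 9 + \frac{-1 + 0}{-8 + 58} = 9 - \frac{1}{50} = \frac{449}{50} \approx 8.98$)
$135 Z + 131 = 135 \cdot \frac{449}{50} + 131 = \frac{12123}{10} + 131 = \frac{13433}{10}$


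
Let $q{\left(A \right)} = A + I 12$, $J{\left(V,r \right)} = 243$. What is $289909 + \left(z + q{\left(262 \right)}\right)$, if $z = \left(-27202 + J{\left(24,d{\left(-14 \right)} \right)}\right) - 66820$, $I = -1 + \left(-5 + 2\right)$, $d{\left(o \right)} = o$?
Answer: $196344$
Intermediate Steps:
$I = -4$ ($I = -1 - 3 = -4$)
$q{\left(A \right)} = -48 + A$ ($q{\left(A \right)} = A - 48 = -48 + A$)
$z = -93779$ ($z = \left(-27202 + 243\right) - 66820 = -26959 - 66820 = -93779$)
$289909 + \left(z + q{\left(262 \right)}\right) = 289909 + \left(-93779 + \left(-48 + 262\right)\right) = 289909 + \left(-93779 + 214\right) = 289909 - 93565 = 196344$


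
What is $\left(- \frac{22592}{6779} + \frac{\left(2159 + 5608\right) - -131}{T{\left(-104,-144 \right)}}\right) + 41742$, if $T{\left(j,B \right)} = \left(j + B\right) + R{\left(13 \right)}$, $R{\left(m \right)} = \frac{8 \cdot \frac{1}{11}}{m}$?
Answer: $\frac{5012246091375}{120178112} \approx 41707.0$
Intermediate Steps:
$R{\left(m \right)} = \frac{8}{11 m}$ ($R{\left(m \right)} = \frac{8 \cdot \frac{1}{11}}{m} = \frac{8}{11 m}$)
$T{\left(j,B \right)} = \frac{8}{143} + B + j$ ($T{\left(j,B \right)} = \left(j + B\right) + \frac{8}{11 \cdot 13} = \left(B + j\right) + \frac{8}{11} \cdot \frac{1}{13} = \left(B + j\right) + \frac{8}{143} = \frac{8}{143} + B + j$)
$\left(- \frac{22592}{6779} + \frac{\left(2159 + 5608\right) - -131}{T{\left(-104,-144 \right)}}\right) + 41742 = \left(- \frac{22592}{6779} + \frac{\left(2159 + 5608\right) - -131}{\frac{8}{143} - 144 - 104}\right) + 41742 = \left(\left(-22592\right) \frac{1}{6779} + \frac{7767 + 131}{- \frac{35456}{143}}\right) + 41742 = \left(- \frac{22592}{6779} + 7898 \left(- \frac{143}{35456}\right)\right) + 41742 = \left(- \frac{22592}{6779} - \frac{564707}{17728}\right) + 41742 = - \frac{4228659729}{120178112} + 41742 = \frac{5012246091375}{120178112}$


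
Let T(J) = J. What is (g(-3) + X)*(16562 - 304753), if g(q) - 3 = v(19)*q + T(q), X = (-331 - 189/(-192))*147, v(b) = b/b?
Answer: 894827002989/64 ≈ 1.3982e+10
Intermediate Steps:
v(b) = 1
X = -3104787/64 (X = (-331 - 189*(-1/192))*147 = (-331 + 63/64)*147 = -21121/64*147 = -3104787/64 ≈ -48512.)
g(q) = 3 + 2*q (g(q) = 3 + (1*q + q) = 3 + (q + q) = 3 + 2*q)
(g(-3) + X)*(16562 - 304753) = ((3 + 2*(-3)) - 3104787/64)*(16562 - 304753) = ((3 - 6) - 3104787/64)*(-288191) = (-3 - 3104787/64)*(-288191) = -3104979/64*(-288191) = 894827002989/64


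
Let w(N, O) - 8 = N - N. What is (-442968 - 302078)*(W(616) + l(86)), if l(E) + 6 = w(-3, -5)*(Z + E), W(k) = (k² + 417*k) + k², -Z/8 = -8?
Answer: -757695390988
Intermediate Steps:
w(N, O) = 8 (w(N, O) = 8 + (N - N) = 8 + 0 = 8)
Z = 64 (Z = -8*(-8) = 64)
W(k) = 2*k² + 417*k
l(E) = 506 + 8*E (l(E) = -6 + 8*(64 + E) = -6 + (512 + 8*E) = 506 + 8*E)
(-442968 - 302078)*(W(616) + l(86)) = (-442968 - 302078)*(616*(417 + 2*616) + (506 + 8*86)) = -745046*(616*(417 + 1232) + (506 + 688)) = -745046*(616*1649 + 1194) = -745046*(1015784 + 1194) = -745046*1016978 = -757695390988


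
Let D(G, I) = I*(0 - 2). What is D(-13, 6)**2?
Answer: 144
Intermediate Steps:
D(G, I) = -2*I (D(G, I) = I*(-2) = -2*I)
D(-13, 6)**2 = (-2*6)**2 = (-12)**2 = 144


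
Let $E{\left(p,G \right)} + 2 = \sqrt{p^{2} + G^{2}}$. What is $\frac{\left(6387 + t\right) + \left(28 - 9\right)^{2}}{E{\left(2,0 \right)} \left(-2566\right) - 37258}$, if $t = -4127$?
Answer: $- \frac{2621}{37258} \approx -0.070347$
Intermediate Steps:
$E{\left(p,G \right)} = -2 + \sqrt{G^{2} + p^{2}}$ ($E{\left(p,G \right)} = -2 + \sqrt{p^{2} + G^{2}} = -2 + \sqrt{G^{2} + p^{2}}$)
$\frac{\left(6387 + t\right) + \left(28 - 9\right)^{2}}{E{\left(2,0 \right)} \left(-2566\right) - 37258} = \frac{\left(6387 - 4127\right) + \left(28 - 9\right)^{2}}{\left(-2 + \sqrt{0^{2} + 2^{2}}\right) \left(-2566\right) - 37258} = \frac{2260 + 19^{2}}{\left(-2 + \sqrt{0 + 4}\right) \left(-2566\right) - 37258} = \frac{2260 + 361}{\left(-2 + \sqrt{4}\right) \left(-2566\right) - 37258} = \frac{2621}{\left(-2 + 2\right) \left(-2566\right) - 37258} = \frac{2621}{0 \left(-2566\right) - 37258} = \frac{2621}{0 - 37258} = \frac{2621}{-37258} = 2621 \left(- \frac{1}{37258}\right) = - \frac{2621}{37258}$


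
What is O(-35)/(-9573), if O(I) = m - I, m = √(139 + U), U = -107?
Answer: -35/9573 - 4*√2/9573 ≈ -0.0042470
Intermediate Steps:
m = 4*√2 (m = √(139 - 107) = √32 = 4*√2 ≈ 5.6569)
O(I) = -I + 4*√2 (O(I) = 4*√2 - I = -I + 4*√2)
O(-35)/(-9573) = (-1*(-35) + 4*√2)/(-9573) = (35 + 4*√2)*(-1/9573) = -35/9573 - 4*√2/9573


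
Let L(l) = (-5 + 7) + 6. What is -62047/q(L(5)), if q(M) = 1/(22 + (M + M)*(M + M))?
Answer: -17249066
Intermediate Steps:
L(l) = 8 (L(l) = 2 + 6 = 8)
q(M) = 1/(22 + 4*M²) (q(M) = 1/(22 + (2*M)*(2*M)) = 1/(22 + 4*M²))
-62047/q(L(5)) = -62047/(1/(2*(11 + 2*8²))) = -62047/(1/(2*(11 + 2*64))) = -62047/(1/(2*(11 + 128))) = -62047/((½)/139) = -62047/((½)*(1/139)) = -62047/1/278 = -62047*278 = -17249066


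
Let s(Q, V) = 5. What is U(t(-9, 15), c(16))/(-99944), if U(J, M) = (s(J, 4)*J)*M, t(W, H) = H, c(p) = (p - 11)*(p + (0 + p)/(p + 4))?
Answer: -1575/24986 ≈ -0.063035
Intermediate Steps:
c(p) = (-11 + p)*(p + p/(4 + p))
U(J, M) = 5*J*M (U(J, M) = (5*J)*M = 5*J*M)
U(t(-9, 15), c(16))/(-99944) = (5*15*(16*(-55 + 16² - 6*16)/(4 + 16)))/(-99944) = (5*15*(16*(-55 + 256 - 96)/20))*(-1/99944) = (5*15*(16*(1/20)*105))*(-1/99944) = (5*15*84)*(-1/99944) = 6300*(-1/99944) = -1575/24986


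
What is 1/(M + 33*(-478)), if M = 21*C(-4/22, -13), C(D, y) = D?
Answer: -11/173556 ≈ -6.3380e-5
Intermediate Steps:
M = -42/11 (M = 21*(-4/22) = 21*(-4*1/22) = 21*(-2/11) = -42/11 ≈ -3.8182)
1/(M + 33*(-478)) = 1/(-42/11 + 33*(-478)) = 1/(-42/11 - 15774) = 1/(-173556/11) = -11/173556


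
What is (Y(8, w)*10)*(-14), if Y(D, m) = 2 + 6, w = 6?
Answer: -1120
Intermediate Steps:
Y(D, m) = 8
(Y(8, w)*10)*(-14) = (8*10)*(-14) = 80*(-14) = -1120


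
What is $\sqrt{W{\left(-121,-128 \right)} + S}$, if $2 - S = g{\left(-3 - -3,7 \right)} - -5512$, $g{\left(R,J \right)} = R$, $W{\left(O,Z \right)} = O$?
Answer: $i \sqrt{5631} \approx 75.04 i$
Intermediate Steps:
$S = -5510$ ($S = 2 - \left(\left(-3 - -3\right) - -5512\right) = 2 - \left(\left(-3 + 3\right) + 5512\right) = 2 - \left(0 + 5512\right) = 2 - 5512 = -5510$)
$\sqrt{W{\left(-121,-128 \right)} + S} = \sqrt{-121 - 5510} = \sqrt{-5631} = i \sqrt{5631}$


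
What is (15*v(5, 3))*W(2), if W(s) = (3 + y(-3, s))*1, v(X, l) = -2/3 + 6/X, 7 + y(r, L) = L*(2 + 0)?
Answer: 0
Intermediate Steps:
y(r, L) = -7 + 2*L (y(r, L) = -7 + L*(2 + 0) = -7 + L*2 = -7 + 2*L)
v(X, l) = -⅔ + 6/X (v(X, l) = -2*⅓ + 6/X = -⅔ + 6/X)
W(s) = -4 + 2*s (W(s) = (3 + (-7 + 2*s))*1 = (-4 + 2*s)*1 = -4 + 2*s)
(15*v(5, 3))*W(2) = (15*(-⅔ + 6/5))*(-4 + 2*2) = (15*(-⅔ + 6*(⅕)))*(-4 + 4) = (15*(-⅔ + 6/5))*0 = (15*(8/15))*0 = 8*0 = 0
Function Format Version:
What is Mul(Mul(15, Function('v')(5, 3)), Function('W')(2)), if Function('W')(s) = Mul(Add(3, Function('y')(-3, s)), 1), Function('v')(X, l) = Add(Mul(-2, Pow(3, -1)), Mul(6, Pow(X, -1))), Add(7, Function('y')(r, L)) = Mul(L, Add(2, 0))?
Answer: 0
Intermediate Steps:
Function('y')(r, L) = Add(-7, Mul(2, L)) (Function('y')(r, L) = Add(-7, Mul(L, Add(2, 0))) = Add(-7, Mul(L, 2)) = Add(-7, Mul(2, L)))
Function('v')(X, l) = Add(Rational(-2, 3), Mul(6, Pow(X, -1))) (Function('v')(X, l) = Add(Mul(-2, Rational(1, 3)), Mul(6, Pow(X, -1))) = Add(Rational(-2, 3), Mul(6, Pow(X, -1))))
Function('W')(s) = Add(-4, Mul(2, s)) (Function('W')(s) = Mul(Add(3, Add(-7, Mul(2, s))), 1) = Mul(Add(-4, Mul(2, s)), 1) = Add(-4, Mul(2, s)))
Mul(Mul(15, Function('v')(5, 3)), Function('W')(2)) = Mul(Mul(15, Add(Rational(-2, 3), Mul(6, Pow(5, -1)))), Add(-4, Mul(2, 2))) = Mul(Mul(15, Add(Rational(-2, 3), Mul(6, Rational(1, 5)))), Add(-4, 4)) = Mul(Mul(15, Add(Rational(-2, 3), Rational(6, 5))), 0) = Mul(Mul(15, Rational(8, 15)), 0) = Mul(8, 0) = 0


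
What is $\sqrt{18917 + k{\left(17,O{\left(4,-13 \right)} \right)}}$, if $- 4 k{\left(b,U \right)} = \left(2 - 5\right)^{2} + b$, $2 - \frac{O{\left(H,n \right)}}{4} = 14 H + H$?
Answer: $\frac{\sqrt{75642}}{2} \approx 137.52$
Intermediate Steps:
$O{\left(H,n \right)} = 8 - 60 H$ ($O{\left(H,n \right)} = 8 - 4 \left(14 H + H\right) = 8 - 4 \cdot 15 H = 8 - 60 H$)
$k{\left(b,U \right)} = - \frac{9}{4} - \frac{b}{4}$ ($k{\left(b,U \right)} = - \frac{\left(2 - 5\right)^{2} + b}{4} = - \frac{\left(-3\right)^{2} + b}{4} = - \frac{9 + b}{4} = - \frac{9}{4} - \frac{b}{4}$)
$\sqrt{18917 + k{\left(17,O{\left(4,-13 \right)} \right)}} = \sqrt{18917 - \frac{13}{2}} = \sqrt{\frac{37821}{2}} = \frac{\sqrt{75642}}{2}$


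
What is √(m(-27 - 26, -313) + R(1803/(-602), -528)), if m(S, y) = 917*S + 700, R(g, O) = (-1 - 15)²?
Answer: I*√47645 ≈ 218.28*I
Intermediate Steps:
R(g, O) = 256 (R(g, O) = (-16)² = 256)
m(S, y) = 700 + 917*S
√(m(-27 - 26, -313) + R(1803/(-602), -528)) = √((700 + 917*(-27 - 26)) + 256) = √((700 + 917*(-53)) + 256) = √((700 - 48601) + 256) = √(-47901 + 256) = √(-47645) = I*√47645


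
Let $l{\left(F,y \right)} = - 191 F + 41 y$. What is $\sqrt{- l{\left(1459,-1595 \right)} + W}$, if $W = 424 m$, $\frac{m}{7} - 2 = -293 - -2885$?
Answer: $28 \sqrt{10259} \approx 2836.0$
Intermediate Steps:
$m = 18158$ ($m = 14 + 7 \left(-293 - -2885\right) = 14 + 7 \left(-293 + 2885\right) = 14 + 7 \cdot 2592 = 14 + 18144 = 18158$)
$W = 7698992$ ($W = 424 \cdot 18158 = 7698992$)
$\sqrt{- l{\left(1459,-1595 \right)} + W} = \sqrt{- (\left(-191\right) 1459 + 41 \left(-1595\right)) + 7698992} = \sqrt{- (-278669 - 65395) + 7698992} = \sqrt{\left(-1\right) \left(-344064\right) + 7698992} = \sqrt{344064 + 7698992} = \sqrt{8043056} = 28 \sqrt{10259}$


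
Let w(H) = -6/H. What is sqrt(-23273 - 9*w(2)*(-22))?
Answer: I*sqrt(23867) ≈ 154.49*I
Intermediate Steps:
sqrt(-23273 - 9*w(2)*(-22)) = sqrt(-23273 - (-54)/2*(-22)) = sqrt(-23273 - 9*(-3)*(-22)) = sqrt(-23273 + 27*(-22)) = sqrt(-23273 - 594) = sqrt(-23867) = I*sqrt(23867)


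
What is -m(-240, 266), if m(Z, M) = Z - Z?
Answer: 0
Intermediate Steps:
m(Z, M) = 0
-m(-240, 266) = -1*0 = 0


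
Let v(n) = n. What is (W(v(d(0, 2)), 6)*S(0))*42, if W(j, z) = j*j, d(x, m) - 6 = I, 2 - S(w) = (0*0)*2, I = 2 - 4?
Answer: 1344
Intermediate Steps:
I = -2
S(w) = 2 (S(w) = 2 - 0*0*2 = 2 - 0*2 = 2 - 1*0 = 2 + 0 = 2)
d(x, m) = 4 (d(x, m) = 6 - 2 = 4)
W(j, z) = j²
(W(v(d(0, 2)), 6)*S(0))*42 = (4²*2)*42 = (16*2)*42 = 32*42 = 1344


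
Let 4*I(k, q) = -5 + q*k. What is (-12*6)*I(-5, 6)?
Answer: 630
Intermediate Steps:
I(k, q) = -5/4 + k*q/4 (I(k, q) = (-5 + q*k)/4 = (-5 + k*q)/4 = -5/4 + k*q/4)
(-12*6)*I(-5, 6) = (-12*6)*(-5/4 + (1/4)*(-5)*6) = -72*(-5/4 - 15/2) = -72*(-35/4) = 630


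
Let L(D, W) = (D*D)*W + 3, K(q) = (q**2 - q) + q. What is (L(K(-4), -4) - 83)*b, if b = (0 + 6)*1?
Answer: -6624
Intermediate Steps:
K(q) = q**2
L(D, W) = 3 + W*D**2 (L(D, W) = D**2*W + 3 = W*D**2 + 3 = 3 + W*D**2)
b = 6 (b = 6*1 = 6)
(L(K(-4), -4) - 83)*b = ((3 - 4*((-4)**2)**2) - 83)*6 = ((3 - 4*16**2) - 83)*6 = ((3 - 4*256) - 83)*6 = ((3 - 1024) - 83)*6 = (-1021 - 83)*6 = -1104*6 = -6624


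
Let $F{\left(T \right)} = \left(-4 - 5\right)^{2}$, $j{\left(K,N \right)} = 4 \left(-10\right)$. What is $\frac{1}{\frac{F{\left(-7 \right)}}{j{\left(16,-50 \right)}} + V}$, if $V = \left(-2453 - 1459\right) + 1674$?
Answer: $- \frac{40}{89601} \approx -0.00044642$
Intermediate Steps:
$j{\left(K,N \right)} = -40$
$F{\left(T \right)} = 81$ ($F{\left(T \right)} = \left(-9\right)^{2} = 81$)
$V = -2238$ ($V = -3912 + 1674 = -2238$)
$\frac{1}{\frac{F{\left(-7 \right)}}{j{\left(16,-50 \right)}} + V} = \frac{1}{\frac{81}{-40} - 2238} = \frac{1}{81 \left(- \frac{1}{40}\right) - 2238} = \frac{1}{- \frac{81}{40} - 2238} = \frac{1}{- \frac{89601}{40}} = - \frac{40}{89601}$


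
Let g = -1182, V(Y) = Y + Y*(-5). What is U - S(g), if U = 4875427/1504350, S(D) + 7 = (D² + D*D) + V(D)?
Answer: -4210624139723/1504350 ≈ -2.7990e+6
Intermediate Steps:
V(Y) = -4*Y (V(Y) = Y - 5*Y = -4*Y)
S(D) = -7 - 4*D + 2*D² (S(D) = -7 + ((D² + D*D) - 4*D) = -7 + ((D² + D²) - 4*D) = -7 + (2*D² - 4*D) = -7 + (-4*D + 2*D²) = -7 - 4*D + 2*D²)
U = 4875427/1504350 (U = 4875427*(1/1504350) = 4875427/1504350 ≈ 3.2409)
U - S(g) = 4875427/1504350 - (-7 - 4*(-1182) + 2*(-1182)²) = 4875427/1504350 - (-7 + 4728 + 2*1397124) = 4875427/1504350 - (-7 + 4728 + 2794248) = 4875427/1504350 - 1*2798969 = 4875427/1504350 - 2798969 = -4210624139723/1504350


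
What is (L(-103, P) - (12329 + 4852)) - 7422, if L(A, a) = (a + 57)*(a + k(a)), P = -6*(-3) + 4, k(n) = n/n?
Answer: -22786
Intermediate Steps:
k(n) = 1
P = 22 (P = 18 + 4 = 22)
L(A, a) = (1 + a)*(57 + a) (L(A, a) = (a + 57)*(a + 1) = (57 + a)*(1 + a) = (1 + a)*(57 + a))
(L(-103, P) - (12329 + 4852)) - 7422 = ((57 + 22² + 58*22) - (12329 + 4852)) - 7422 = ((57 + 484 + 1276) - 1*17181) - 7422 = (1817 - 17181) - 7422 = -15364 - 7422 = -22786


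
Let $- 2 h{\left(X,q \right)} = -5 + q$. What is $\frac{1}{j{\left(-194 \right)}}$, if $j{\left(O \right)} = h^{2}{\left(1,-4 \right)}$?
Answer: $\frac{4}{81} \approx 0.049383$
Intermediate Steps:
$h{\left(X,q \right)} = \frac{5}{2} - \frac{q}{2}$ ($h{\left(X,q \right)} = - \frac{-5 + q}{2} = \frac{5}{2} - \frac{q}{2}$)
$j{\left(O \right)} = \frac{81}{4}$ ($j{\left(O \right)} = \left(\frac{5}{2} - -2\right)^{2} = \left(\frac{5}{2} + 2\right)^{2} = \left(\frac{9}{2}\right)^{2} = \frac{81}{4}$)
$\frac{1}{j{\left(-194 \right)}} = \frac{1}{\frac{81}{4}} = \frac{4}{81}$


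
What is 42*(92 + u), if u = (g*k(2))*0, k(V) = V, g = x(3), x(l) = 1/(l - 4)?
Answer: 3864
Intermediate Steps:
x(l) = 1/(-4 + l)
g = -1 (g = 1/(-4 + 3) = 1/(-1) = -1)
u = 0 (u = -1*2*0 = -2*0 = 0)
42*(92 + u) = 42*(92 + 0) = 42*92 = 3864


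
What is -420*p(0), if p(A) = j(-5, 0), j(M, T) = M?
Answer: 2100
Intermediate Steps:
p(A) = -5
-420*p(0) = -420*(-5) = 2100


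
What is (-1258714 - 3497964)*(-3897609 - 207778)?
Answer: 19528004024386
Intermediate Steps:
(-1258714 - 3497964)*(-3897609 - 207778) = -4756678*(-4105387) = 19528004024386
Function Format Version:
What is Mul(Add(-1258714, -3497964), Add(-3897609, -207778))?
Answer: 19528004024386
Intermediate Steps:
Mul(Add(-1258714, -3497964), Add(-3897609, -207778)) = Mul(-4756678, -4105387) = 19528004024386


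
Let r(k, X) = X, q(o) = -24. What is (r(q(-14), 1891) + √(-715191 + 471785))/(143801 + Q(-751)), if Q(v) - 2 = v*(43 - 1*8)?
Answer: 1891/117518 + I*√243406/117518 ≈ 0.016091 + 0.0041982*I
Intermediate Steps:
Q(v) = 2 + 35*v (Q(v) = 2 + v*(43 - 1*8) = 2 + v*(43 - 8) = 2 + v*35 = 2 + 35*v)
(r(q(-14), 1891) + √(-715191 + 471785))/(143801 + Q(-751)) = (1891 + √(-715191 + 471785))/(143801 + (2 + 35*(-751))) = (1891 + √(-243406))/(143801 + (2 - 26285)) = (1891 + I*√243406)/(143801 - 26283) = (1891 + I*√243406)/117518 = (1891 + I*√243406)*(1/117518) = 1891/117518 + I*√243406/117518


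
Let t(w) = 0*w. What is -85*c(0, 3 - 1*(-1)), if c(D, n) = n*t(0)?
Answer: 0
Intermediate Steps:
t(w) = 0
c(D, n) = 0 (c(D, n) = n*0 = 0)
-85*c(0, 3 - 1*(-1)) = -85*0 = 0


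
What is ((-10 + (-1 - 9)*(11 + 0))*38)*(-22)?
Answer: 100320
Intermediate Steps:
((-10 + (-1 - 9)*(11 + 0))*38)*(-22) = ((-10 - 10*11)*38)*(-22) = ((-10 - 110)*38)*(-22) = -120*38*(-22) = -4560*(-22) = 100320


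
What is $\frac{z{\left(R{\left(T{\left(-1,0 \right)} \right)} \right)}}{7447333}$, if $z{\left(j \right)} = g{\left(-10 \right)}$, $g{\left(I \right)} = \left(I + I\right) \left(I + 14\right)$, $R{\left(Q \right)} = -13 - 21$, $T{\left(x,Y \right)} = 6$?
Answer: $- \frac{80}{7447333} \approx -1.0742 \cdot 10^{-5}$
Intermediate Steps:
$R{\left(Q \right)} = -34$ ($R{\left(Q \right)} = -13 - 21 = -34$)
$g{\left(I \right)} = 2 I \left(14 + I\right)$
$z{\left(j \right)} = -80$ ($z{\left(j \right)} = 2 \left(-10\right) \left(14 - 10\right) = 2 \left(-10\right) 4 = -80$)
$\frac{z{\left(R{\left(T{\left(-1,0 \right)} \right)} \right)}}{7447333} = - \frac{80}{7447333}$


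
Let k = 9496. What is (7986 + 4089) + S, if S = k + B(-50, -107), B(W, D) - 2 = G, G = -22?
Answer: 21551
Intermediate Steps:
B(W, D) = -20 (B(W, D) = 2 - 22 = -20)
S = 9476 (S = 9496 - 20 = 9476)
(7986 + 4089) + S = (7986 + 4089) + 9476 = 12075 + 9476 = 21551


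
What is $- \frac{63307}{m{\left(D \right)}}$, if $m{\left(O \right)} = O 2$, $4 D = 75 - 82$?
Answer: $\frac{126614}{7} \approx 18088.0$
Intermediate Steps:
$D = - \frac{7}{4}$ ($D = \frac{75 - 82}{4} = \frac{1}{4} \left(-7\right) = - \frac{7}{4} \approx -1.75$)
$m{\left(O \right)} = 2 O$
$- \frac{63307}{m{\left(D \right)}} = - \frac{63307}{2 \left(- \frac{7}{4}\right)} = - \frac{63307}{- \frac{7}{2}} = \left(-63307\right) \left(- \frac{2}{7}\right) = \frac{126614}{7}$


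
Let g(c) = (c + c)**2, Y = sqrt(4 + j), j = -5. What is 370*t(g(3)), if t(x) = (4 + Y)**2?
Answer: 5550 + 2960*I ≈ 5550.0 + 2960.0*I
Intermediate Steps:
Y = I (Y = sqrt(4 - 5) = sqrt(-1) = I ≈ 1.0*I)
g(c) = 4*c**2 (g(c) = (2*c)**2 = 4*c**2)
t(x) = (4 + I)**2
370*t(g(3)) = 370*(4 + I)**2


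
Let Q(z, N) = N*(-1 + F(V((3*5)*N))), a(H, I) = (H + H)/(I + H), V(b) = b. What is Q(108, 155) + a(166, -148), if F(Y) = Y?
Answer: 3242146/9 ≈ 3.6024e+5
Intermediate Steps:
a(H, I) = 2*H/(H + I) (a(H, I) = (2*H)/(H + I) = 2*H/(H + I))
Q(z, N) = N*(-1 + 15*N) (Q(z, N) = N*(-1 + (3*5)*N) = N*(-1 + 15*N))
Q(108, 155) + a(166, -148) = 155*(-1 + 15*155) + 2*166/(166 - 148) = 155*(-1 + 2325) + 2*166/18 = 155*2324 + 2*166*(1/18) = 360220 + 166/9 = 3242146/9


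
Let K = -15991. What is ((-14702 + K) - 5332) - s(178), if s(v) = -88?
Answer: -35937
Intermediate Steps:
((-14702 + K) - 5332) - s(178) = ((-14702 - 15991) - 5332) - 1*(-88) = (-30693 - 5332) + 88 = -36025 + 88 = -35937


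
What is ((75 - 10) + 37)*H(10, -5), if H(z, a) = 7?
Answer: 714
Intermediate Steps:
((75 - 10) + 37)*H(10, -5) = ((75 - 10) + 37)*7 = (65 + 37)*7 = 102*7 = 714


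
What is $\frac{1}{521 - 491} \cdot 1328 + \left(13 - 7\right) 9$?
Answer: $\frac{1474}{15} \approx 98.267$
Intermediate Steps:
$\frac{1}{521 - 491} \cdot 1328 + \left(13 - 7\right) 9 = \frac{1}{30} \cdot 1328 + 6 \cdot 9 = \frac{1}{30} \cdot 1328 + 54 = \frac{664}{15} + 54 = \frac{1474}{15}$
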